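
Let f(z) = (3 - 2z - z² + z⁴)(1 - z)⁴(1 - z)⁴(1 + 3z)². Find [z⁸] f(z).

967

(3 - 2z - z² + z⁴) has coefficients 3,-2,-1,0,1 for degrees 0…4.
(1 - z)⁴ has coefficients 1,-4,6,-4,1,0,0,0,0 for degrees 0…8.
Multiplying by (1 - z)⁴ gives running coefficients 1,-8,28,-56,70,-56,28,-8,1 for degrees 0…8.
Finally multiplying by (1 + 3z)², the product of all factors after the first has coefficients 1,-2,-11,40,-14,-140,322,-344,205 for degrees 0…8.
[z⁸] = 3·205 − 2·(-344) − 1·322 + 1·(-14) = 967.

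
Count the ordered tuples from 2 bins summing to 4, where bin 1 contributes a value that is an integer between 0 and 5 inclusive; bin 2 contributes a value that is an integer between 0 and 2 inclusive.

The generating function for the choices is (1 + z + z² + z³ + z⁴ + z⁵)·(1 + z + z²); the count is [z⁴].
(1 + z + z² + z³ + z⁴ + z⁵) has coefficients 1,1,1,1,1 for degrees 0…4.
(1 + z + z²) has coefficients 1,1,1,0,0 for degrees 0…4.
[z⁴] = 1·0 + 1·0 + 1·1 + 1·1 + 1·1 = 3.

3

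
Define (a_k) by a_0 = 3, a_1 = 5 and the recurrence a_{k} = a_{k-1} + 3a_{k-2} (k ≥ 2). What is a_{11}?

The ordinary generating function has denominator 1 - z - 3z^2.
Iterating the recurrence: a_0,…,a_{11} = 3, 5, 14, 29, 71, 158, 371, 845, 1958, 4493, 10367, 23846.

23846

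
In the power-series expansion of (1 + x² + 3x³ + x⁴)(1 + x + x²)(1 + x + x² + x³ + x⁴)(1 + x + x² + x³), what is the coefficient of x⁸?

56

(1 + x² + 3x³ + x⁴) has coefficients 1,0,1,3,1 for degrees 0…4.
(1 + x + x²) has coefficients 1,1,1,0,0,0,0,0,0 for degrees 0…8.
Multiplying by (1 + x + x² + x³ + x⁴) gives running coefficients 1,2,3,3,3,2,1,0,0 for degrees 0…8.
Finally multiplying by (1 + x + x² + x³), the product of all factors after the first has coefficients 1,3,6,9,11,11,9,6,3 for degrees 0…8.
[x⁸] = 1·3 + 1·9 + 3·11 + 1·11 = 56.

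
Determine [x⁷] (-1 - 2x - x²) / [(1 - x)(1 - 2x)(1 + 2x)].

The denominator gives the recurrence a_n = a_(n−1) + 4a_(n−2) − 4a_(n−3) for n ≥ 3; the numerator fixes a_0 = -1, a_1 = -3, a_2 = -8.
Iterating: -1, -3, -8, -16, -36, -68, -148, -276, so a_7 = -276.

-276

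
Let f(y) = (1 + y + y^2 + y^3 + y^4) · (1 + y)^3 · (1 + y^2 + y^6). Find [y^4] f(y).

15

(1 + y + y^2 + y^3 + y^4) has coefficients 1,1,1,1,1 for degrees 0…4.
(1 + y)^3 has coefficients 1,3,3,1,0 for degrees 0…4.
Finally multiplying by (1 + y^2 + y^6), the product of all factors after the first has coefficients 1,3,4,4,3 for degrees 0…4.
[y^4] = 1·3 + 1·4 + 1·4 + 1·3 + 1·1 = 15.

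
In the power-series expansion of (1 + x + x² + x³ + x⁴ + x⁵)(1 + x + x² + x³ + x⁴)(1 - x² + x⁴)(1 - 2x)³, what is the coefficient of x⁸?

-9

(1 + x + x² + x³ + x⁴ + x⁵) has coefficients 1,1,1,1,1,1 for degrees 0…5.
(1 + x + x² + x³ + x⁴) has coefficients 1,1,1,1,1,0,0,0,0 for degrees 0…8.
Multiplying by (1 - x² + x⁴) gives running coefficients 1,1,0,0,1,0,0,1,1 for degrees 0…8.
Finally multiplying by (1 - 2x)³, the product of all factors after the first has coefficients 1,-5,6,4,-7,-6,12,-7,-5 for degrees 0…8.
[x⁸] = 1·(-5) + 1·(-7) + 1·12 + 1·(-6) + 1·(-7) + 1·4 = -9.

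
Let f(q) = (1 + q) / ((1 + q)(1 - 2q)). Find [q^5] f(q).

The denominator gives the recurrence a_n = a_(n−1) + 2a_(n−2) for n ≥ 2; the numerator fixes a_0 = 1, a_1 = 2.
Iterating: 1, 2, 4, 8, 16, 32, so a_5 = 32.

32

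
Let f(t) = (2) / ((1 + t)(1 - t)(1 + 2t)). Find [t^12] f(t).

10922

Partial fractions give a closed form: a_n = (-1)·(-1)^n + (1/3)·1^n + (8/3)·(-2)^n.
At n = 12: a_12 = 10922.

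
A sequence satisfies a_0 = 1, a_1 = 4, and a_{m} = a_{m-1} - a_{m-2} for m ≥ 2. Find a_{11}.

-3

The ordinary generating function has denominator 1 - x + x^2.
Iterating the recurrence: a_0,…,a_{11} = 1, 4, 3, -1, -4, -3, 1, 4, 3, -1, -4, -3.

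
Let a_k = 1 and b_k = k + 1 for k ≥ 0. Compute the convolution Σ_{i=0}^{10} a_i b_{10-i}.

The convolution is the t^10 coefficient of A(t)B(t).
Σ = 1·11 + 1·10 + 1·9 + 1·8 + 1·7 + 1·6 + 1·5 + 1·4 + 1·3 + 1·2 + 1·1 = 66.

66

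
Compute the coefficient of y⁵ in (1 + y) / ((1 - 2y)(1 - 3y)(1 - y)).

Partial fractions give a closed form: a_n = (-6)·2^n + (6)·3^n + (1)·1^n.
At n = 5: a_5 = 1267.

1267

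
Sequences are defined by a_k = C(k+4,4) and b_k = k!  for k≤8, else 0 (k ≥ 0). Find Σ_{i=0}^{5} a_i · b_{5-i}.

596

The convolution is the t^5 coefficient of A(t)B(t).
Σ = 1·120 + 5·24 + 15·6 + 35·2 + 70·1 + 126·1 = 596.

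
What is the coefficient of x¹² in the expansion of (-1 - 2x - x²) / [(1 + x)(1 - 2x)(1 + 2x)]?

-4096

The denominator gives the recurrence a_n = −a_(n−1) + 4a_(n−2) + 4a_(n−3) for n ≥ 3; the numerator fixes a_0 = -1, a_1 = -1, a_2 = -4.
Iterating: -1, -1, -4, -4, -16, -16, -64, -64, -256, -256, -1024, -1024, -4096, so a_12 = -4096.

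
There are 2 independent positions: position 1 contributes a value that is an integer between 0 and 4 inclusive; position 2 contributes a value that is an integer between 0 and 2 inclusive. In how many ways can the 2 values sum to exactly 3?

The generating function for the choices is (1 + y + y^2 + y^3 + y^4)·(1 + y + y^2); the count is [y^3].
(1 + y + y^2 + y^3 + y^4) has coefficients 1,1,1,1 for degrees 0…3.
(1 + y + y^2) has coefficients 1,1,1,0 for degrees 0…3.
[y^3] = 1·0 + 1·1 + 1·1 + 1·1 = 3.

3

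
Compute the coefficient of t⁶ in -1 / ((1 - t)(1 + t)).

-1

The denominator gives the recurrence a_n = a_(n−2) for n ≥ 2; the numerator fixes a_0 = -1, a_1 = 0.
Iterating: -1, 0, -1, 0, -1, 0, -1, so a_6 = -1.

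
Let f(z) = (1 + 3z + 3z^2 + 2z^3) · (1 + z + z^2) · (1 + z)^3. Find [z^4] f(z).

(1 + 3z + 3z^2 + 2z^3) has coefficients 1,3,3,2 for degrees 0…3.
(1 + z + z^2) has coefficients 1,1,1,0,0 for degrees 0…4.
Finally multiplying by (1 + z)^3, the product of all factors after the first has coefficients 1,4,7,7,4 for degrees 0…4.
[z^4] = 1·4 + 3·7 + 3·7 + 2·4 = 54.

54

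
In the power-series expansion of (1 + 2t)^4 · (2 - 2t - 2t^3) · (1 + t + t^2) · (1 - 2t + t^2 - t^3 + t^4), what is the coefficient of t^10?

-48

(1 + 2t)^4 has coefficients 1,8,24,32,16 for degrees 0…4.
(2 - 2t - 2t^3) has coefficients 2,-2,0,-2,0,0,0,0,0,0,0 for degrees 0…10.
Multiplying by (1 + t + t^2) gives running coefficients 2,0,0,-4,-2,-2,0,0,0,0,0 for degrees 0…10.
Finally multiplying by (1 - 2t + t^2 - t^3 + t^4), the product of all factors after the first has coefficients 2,-4,2,-6,8,-2,6,-4,0,-2,0 for degrees 0…10.
[t^10] = 1·0 + 8·(-2) + 24·0 + 32·(-4) + 16·6 = -48.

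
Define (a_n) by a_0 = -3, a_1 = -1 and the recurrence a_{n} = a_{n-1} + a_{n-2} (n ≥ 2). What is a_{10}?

-157

The ordinary generating function has denominator 1 - y - y^2.
Iterating the recurrence: a_0,…,a_{10} = -3, -1, -4, -5, -9, -14, -23, -37, -60, -97, -157.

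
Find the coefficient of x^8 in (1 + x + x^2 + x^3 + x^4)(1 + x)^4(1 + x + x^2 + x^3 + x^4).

48

(1 + x + x^2 + x^3 + x^4) has coefficients 1,1,1,1,1 for degrees 0…4.
(1 + x)^4 has coefficients 1,4,6,4,1,0,0,0,0 for degrees 0…8.
Finally multiplying by (1 + x + x^2 + x^3 + x^4), the product of all factors after the first has coefficients 1,5,11,15,16,15,11,5,1 for degrees 0…8.
[x^8] = 1·1 + 1·5 + 1·11 + 1·15 + 1·16 = 48.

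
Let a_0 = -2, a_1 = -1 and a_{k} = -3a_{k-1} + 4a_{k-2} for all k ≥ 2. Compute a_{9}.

52427

The ordinary generating function has denominator 1 + 3q - 4q^2.
Iterating the recurrence: a_0,…,a_{9} = -2, -1, -5, 11, -53, 203, -821, 3275, -13109, 52427.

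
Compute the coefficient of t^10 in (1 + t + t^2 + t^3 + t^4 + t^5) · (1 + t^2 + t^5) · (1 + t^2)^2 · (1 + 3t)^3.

536

(1 + t + t^2 + t^3 + t^4 + t^5) has coefficients 1,1,1,1,1,1 for degrees 0…5.
(1 + t^2 + t^5) has coefficients 1,0,1,0,0,1,0,0,0,0,0 for degrees 0…10.
Multiplying by (1 + t^2)^2 gives running coefficients 1,0,3,0,3,1,1,2,0,1,0 for degrees 0…10.
Finally multiplying by (1 + 3t)^3, the product of all factors after the first has coefficients 1,9,30,54,84,109,91,119,72,82,63 for degrees 0…10.
[t^10] = 1·63 + 1·82 + 1·72 + 1·119 + 1·91 + 1·109 = 536.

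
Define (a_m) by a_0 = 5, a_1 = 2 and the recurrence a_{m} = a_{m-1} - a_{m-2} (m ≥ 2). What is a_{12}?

The ordinary generating function has denominator 1 - q + q^2.
Iterating the recurrence: a_0,…,a_{12} = 5, 2, -3, -5, -2, 3, 5, 2, -3, -5, -2, 3, 5.

5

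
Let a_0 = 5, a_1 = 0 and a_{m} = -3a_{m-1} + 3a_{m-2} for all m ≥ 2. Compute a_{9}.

-139725

The ordinary generating function has denominator 1 + 3x - 3x^2.
Iterating the recurrence: a_0,…,a_{9} = 5, 0, 15, -45, 180, -675, 2565, -9720, 36855, -139725.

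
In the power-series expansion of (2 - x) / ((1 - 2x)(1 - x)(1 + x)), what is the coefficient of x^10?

2048

Partial fractions give a closed form: a_n = (2)·2^n + (-1/2)·1^n + (1/2)·(-1)^n.
At n = 10: a_10 = 2048.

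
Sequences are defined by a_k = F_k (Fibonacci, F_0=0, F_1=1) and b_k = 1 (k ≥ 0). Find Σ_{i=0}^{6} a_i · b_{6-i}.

Write out a_i and b_{6-i} for i = 0,…,6 and sum the products.
Σ = 0·1 + 1·1 + 1·1 + 2·1 + 3·1 + 5·1 + 8·1 = 20.

20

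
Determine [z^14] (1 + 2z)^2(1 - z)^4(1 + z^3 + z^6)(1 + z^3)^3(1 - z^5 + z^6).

(1 + 2z)^2 has coefficients 1,4,4 for degrees 0…2.
(1 - z)^4 has coefficients 1,-4,6,-4,1,0,0,0,0,0,0,0,0,0,0 for degrees 0…14.
Multiplying by (1 + z^3 + z^6) gives running coefficients 1,-4,6,-3,-3,6,-3,-3,6,-4,1,0,0,0,0 for degrees 0…14.
Multiplying by (1 + z^3)^3 gives running coefficients 1,-4,6,0,-15,24,-9,-24,42,-21,-21,42,-24,-9,24 for degrees 0…14.
Finally multiplying by (1 - z^5 + z^6), the product of all factors after the first has coefficients 1,-4,6,0,-15,23,-4,-34,48,-6,-60,75,-9,-75,87 for degrees 0…14.
[z^14] = 1·87 + 4·(-75) + 4·(-9) = -249.

-249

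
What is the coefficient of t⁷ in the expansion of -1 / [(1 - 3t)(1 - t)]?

The denominator gives the recurrence a_n = 4a_(n−1) − 3a_(n−2) for n ≥ 2; the numerator fixes a_0 = -1, a_1 = -4.
Iterating: -1, -4, -13, -40, -121, -364, -1093, -3280, so a_7 = -3280.

-3280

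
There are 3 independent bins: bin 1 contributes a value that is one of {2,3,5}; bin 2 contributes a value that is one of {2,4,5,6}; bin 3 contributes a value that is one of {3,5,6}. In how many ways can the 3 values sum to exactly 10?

The generating function for the choices is (q² + q³ + q⁵)·(q² + q⁴ + q⁵ + q⁶)·(q³ + q⁵ + q⁶); the count is [q¹⁰].
(q² + q³ + q⁵) has coefficients 0,0,1,1,0,1 for degrees 0…5.
(q² + q⁴ + q⁵ + q⁶) has coefficients 0,0,1,0,1,1,1,0,0,0,0 for degrees 0…10.
Finally multiplying by (q³ + q⁵ + q⁶), the product of all factors after the first has coefficients 0,0,0,0,0,1,0,2,2,2,2 for degrees 0…10.
[q¹⁰] = 1·2 + 1·2 + 1·1 = 5.

5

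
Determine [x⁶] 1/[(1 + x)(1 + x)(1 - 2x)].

31

The denominator gives the recurrence a_n = 3a_(n−2) + 2a_(n−3) for n ≥ 3; the numerator fixes a_0 = 1, a_1 = 0, a_2 = 3.
Iterating: 1, 0, 3, 2, 9, 12, 31, so a_6 = 31.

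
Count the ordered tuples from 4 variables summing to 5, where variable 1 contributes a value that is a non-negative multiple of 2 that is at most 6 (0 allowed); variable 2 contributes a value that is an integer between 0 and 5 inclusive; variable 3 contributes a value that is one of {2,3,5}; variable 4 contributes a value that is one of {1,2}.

The generating function for the choices is (1 + y^2 + y^4 + y^6)·(1 + y + y^2 + y^3 + y^4 + y^5)·(y^2 + y^3 + y^5)·(y + y^2); the count is [y^5].
(1 + y^2 + y^4 + y^6) has coefficients 1,0,1,0,1,0 for degrees 0…5.
(1 + y + y^2 + y^3 + y^4 + y^5) has coefficients 1,1,1,1,1,1 for degrees 0…5.
Multiplying by (y^2 + y^3 + y^5) gives running coefficients 0,0,1,2,2,3 for degrees 0…5.
Finally multiplying by (y + y^2), the product of all factors after the first has coefficients 0,0,0,1,3,4 for degrees 0…5.
[y^5] = 1·4 + 1·1 + 1·0 = 5.

5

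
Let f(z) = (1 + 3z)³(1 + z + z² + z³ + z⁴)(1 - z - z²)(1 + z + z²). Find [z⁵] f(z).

-85

(1 + 3z)³ has coefficients 1,9,27,27 for degrees 0…3.
(1 + z + z² + z³ + z⁴) has coefficients 1,1,1,1,1,0 for degrees 0…5.
Multiplying by (1 - z - z²) gives running coefficients 1,0,-1,-1,-1,-2 for degrees 0…5.
Finally multiplying by (1 + z + z²), the product of all factors after the first has coefficients 1,1,0,-2,-3,-4 for degrees 0…5.
[z⁵] = 1·(-4) + 9·(-3) + 27·(-2) + 27·0 = -85.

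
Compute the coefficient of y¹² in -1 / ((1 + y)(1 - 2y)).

Partial fractions give a closed form: a_n = (-1/3)·(-1)^n + (-2/3)·2^n.
At n = 12: a_12 = -2731.

-2731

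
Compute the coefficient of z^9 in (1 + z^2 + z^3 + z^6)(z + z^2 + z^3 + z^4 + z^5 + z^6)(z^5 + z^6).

5

(1 + z^2 + z^3 + z^6) has coefficients 1,0,1,1,0,0,1 for degrees 0…6.
(z + z^2 + z^3 + z^4 + z^5 + z^6) has coefficients 0,1,1,1,1,1,1,0,0,0 for degrees 0…9.
Finally multiplying by (z^5 + z^6), the product of all factors after the first has coefficients 0,0,0,0,0,0,1,2,2,2 for degrees 0…9.
[z^9] = 1·2 + 1·2 + 1·1 + 1·0 = 5.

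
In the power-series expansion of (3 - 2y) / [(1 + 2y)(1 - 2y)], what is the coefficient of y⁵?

-32

Partial fractions give a closed form: a_n = (2)·(-2)^n + (1)·2^n.
At n = 5: a_5 = -32.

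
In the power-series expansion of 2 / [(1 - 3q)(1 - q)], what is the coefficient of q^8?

19682

Partial fractions give a closed form: a_n = (3)·3^n + (-1)·1^n.
At n = 8: a_8 = 19682.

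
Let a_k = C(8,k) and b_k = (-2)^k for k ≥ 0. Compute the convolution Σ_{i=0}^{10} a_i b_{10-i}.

4

This is [x^10] in the product of the two ordinary generating functions.
Σ = 1·1024 + 8·(-512) + 28·256 + 56·(-128) + 70·64 + 56·(-32) + 28·16 + 8·(-8) + 1·4 + 0·(-2) + 0·1 = 4.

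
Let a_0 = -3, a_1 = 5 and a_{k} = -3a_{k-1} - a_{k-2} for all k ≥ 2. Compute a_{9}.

9959

The ordinary generating function has denominator 1 + 3t + t^2.
Iterating the recurrence: a_0,…,a_{9} = -3, 5, -12, 31, -81, 212, -555, 1453, -3804, 9959.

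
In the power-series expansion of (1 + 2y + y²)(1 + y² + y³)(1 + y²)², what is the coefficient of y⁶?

(1 + 2y + y²) has coefficients 1,2,1 for degrees 0…2.
(1 + y² + y³) has coefficients 1,0,1,1,0,0,0 for degrees 0…6.
Finally multiplying by (1 + y²)², the product of all factors after the first has coefficients 1,0,3,1,3,2,1 for degrees 0…6.
[y⁶] = 1·1 + 2·2 + 1·3 = 8.

8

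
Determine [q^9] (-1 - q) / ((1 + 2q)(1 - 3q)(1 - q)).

-23551

Partial fractions give a closed form: a_n = (-2/15)·(-2)^n + (-6/5)·3^n + (1/3)·1^n.
At n = 9: a_9 = -23551.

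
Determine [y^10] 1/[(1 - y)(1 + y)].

The denominator gives the recurrence a_n = a_(n−2) for n ≥ 2; the numerator fixes a_0 = 1, a_1 = 0.
Iterating: 1, 0, 1, 0, 1, 0, 1, 0, 1, 0, 1, so a_10 = 1.

1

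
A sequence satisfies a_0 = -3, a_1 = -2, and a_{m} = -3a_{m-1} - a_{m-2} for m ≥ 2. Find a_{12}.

145869

The ordinary generating function has denominator 1 + 3z + z^2.
Iterating the recurrence: a_0,…,a_{12} = -3, -2, 9, -25, 66, -173, 453, -1186, 3105, -8129, 21282, -55717, 145869.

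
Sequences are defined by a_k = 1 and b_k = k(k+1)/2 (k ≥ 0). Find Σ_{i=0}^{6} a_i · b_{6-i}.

The convolution is the x^6 coefficient of A(x)B(x).
Σ = 1·21 + 1·15 + 1·10 + 1·6 + 1·3 + 1·1 + 1·0 = 56.

56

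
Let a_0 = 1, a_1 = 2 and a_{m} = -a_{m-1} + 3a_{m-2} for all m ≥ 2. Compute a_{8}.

The ordinary generating function has denominator 1 + q - 3q^2.
Iterating the recurrence: a_0,…,a_{8} = 1, 2, 1, 5, -2, 17, -23, 74, -143.

-143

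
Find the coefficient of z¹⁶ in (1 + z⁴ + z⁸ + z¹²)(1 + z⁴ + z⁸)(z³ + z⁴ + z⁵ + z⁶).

(1 + z⁴ + z⁸ + z¹²) has coefficients 1,0,0,0,1,0,0,0,1,0,0,0,1 for degrees 0…12.
(1 + z⁴ + z⁸) has coefficients 1,0,0,0,1,0,0,0,1,0,0,0,0,0,0,0,0 for degrees 0…16.
Finally multiplying by (z³ + z⁴ + z⁵ + z⁶), the product of all factors after the first has coefficients 0,0,0,1,1,1,1,1,1,1,1,1,1,1,1,0,0 for degrees 0…16.
[z¹⁶] = 1·0 + 1·1 + 1·1 + 1·1 = 3.

3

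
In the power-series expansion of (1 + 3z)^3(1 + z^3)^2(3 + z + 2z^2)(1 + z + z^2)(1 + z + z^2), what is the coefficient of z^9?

(1 + 3z)^3 has coefficients 1,9,27,27 for degrees 0…3.
(1 + z^3)^2 has coefficients 1,0,0,2,0,0,1,0,0,0 for degrees 0…9.
Multiplying by (3 + z + 2z^2) gives running coefficients 3,1,2,6,2,4,3,1,2,0 for degrees 0…9.
Multiplying by (1 + z + z^2) gives running coefficients 3,4,6,9,10,12,9,8,6,3 for degrees 0…9.
Finally multiplying by (1 + z + z^2), the product of all factors after the first has coefficients 3,7,13,19,25,31,31,29,23,17 for degrees 0…9.
[z^9] = 1·17 + 9·23 + 27·29 + 27·31 = 1844.

1844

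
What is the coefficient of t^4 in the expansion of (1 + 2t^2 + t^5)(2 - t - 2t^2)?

(1 + 2t^2 + t^5) has coefficients 1,0,2,0,0 for degrees 0…4.
(2 - t - 2t^2) has coefficients 2,-1,-2,0,0 for degrees 0…4.
[t^4] = 1·0 + 2·(-2) = -4.

-4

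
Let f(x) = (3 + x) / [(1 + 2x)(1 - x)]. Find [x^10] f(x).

Partial fractions give a closed form: a_n = (5/3)·(-2)^n + (4/3)·1^n.
At n = 10: a_10 = 1708.

1708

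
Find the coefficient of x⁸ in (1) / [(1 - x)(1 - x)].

9

The denominator gives the recurrence a_n = 2a_(n−1) − a_(n−2) for n ≥ 2; the numerator fixes a_0 = 1, a_1 = 2.
Iterating: 1, 2, 3, 4, 5, 6, 7, 8, 9, so a_8 = 9.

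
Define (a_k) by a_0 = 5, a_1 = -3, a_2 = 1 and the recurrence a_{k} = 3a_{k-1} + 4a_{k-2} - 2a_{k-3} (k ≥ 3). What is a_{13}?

The ordinary generating function has denominator 1 - 3x - 4x^2 + 2x^3.
Iterating the recurrence: a_0,…,a_{13} = 5, -3, 1, -19, -47, -219, -807, -3203, -12399, -48395, -188375, -733907, -2858431, -11134171.

-11134171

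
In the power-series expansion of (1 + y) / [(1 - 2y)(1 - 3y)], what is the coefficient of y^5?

Partial fractions give a closed form: a_n = (-3)·2^n + (4)·3^n.
At n = 5: a_5 = 876.

876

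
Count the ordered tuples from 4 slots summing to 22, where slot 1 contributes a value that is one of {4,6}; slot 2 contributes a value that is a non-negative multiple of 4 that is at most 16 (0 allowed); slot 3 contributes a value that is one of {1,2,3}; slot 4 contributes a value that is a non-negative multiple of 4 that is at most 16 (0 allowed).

5

The generating function for the choices is (q^4 + q^6)·(1 + q^4 + q^8 + q^12 + q^16)·(q + q^2 + q^3)·(1 + q^4 + q^8 + q^12 + q^16); the count is [q^22].
(q^4 + q^6) has coefficients 0,0,0,0,1,0,1 for degrees 0…6.
(1 + q^4 + q^8 + q^12 + q^16) has coefficients 1,0,0,0,1,0,0,0,1,0,0,0,1,0,0,0,1,0,0,0,0,0,0 for degrees 0…22.
Multiplying by (q + q^2 + q^3) gives running coefficients 0,1,1,1,0,1,1,1,0,1,1,1,0,1,1,1,0,1,1,1,0,0,0 for degrees 0…22.
Finally multiplying by (1 + q^4 + q^8 + q^12 + q^16), the product of all factors after the first has coefficients 0,1,1,1,0,2,2,2,0,3,3,3,0,4,4,4,0,5,5,5,0,4,4 for degrees 0…22.
[q^22] = 1·5 + 1·0 = 5.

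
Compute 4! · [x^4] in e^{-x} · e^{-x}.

16

The EGF product rule gives c_4 = Σ_{k_1+k_2=4} C(4; k_1,k_2) · ∏ g_i(k_i), where e^{-x} gives (-1)^k; e^{-x} gives (-1)^k.
g_1(k) for k = 0…4: 1, -1, 1, -1, 1.
g_2(k) for k = 0…4: 1, -1, 1, -1, 1.
c_4 = Σ_k C(4,k)·g_1(k)·g_2(4−k) = 1·1·1 + 4·(-1)·(-1) + 6·1·1 + 4·(-1)·(-1) + 1·1·1 = 1 + 4 + 6 + 4 + 1 = 16.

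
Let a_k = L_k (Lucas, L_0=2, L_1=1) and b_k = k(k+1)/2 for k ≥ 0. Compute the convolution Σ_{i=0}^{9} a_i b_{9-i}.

751

This is [x^9] in the product of the two ordinary generating functions.
Σ = 2·45 + 1·36 + 3·28 + 4·21 + 7·15 + 11·10 + 18·6 + 29·3 + 47·1 + 76·0 = 751.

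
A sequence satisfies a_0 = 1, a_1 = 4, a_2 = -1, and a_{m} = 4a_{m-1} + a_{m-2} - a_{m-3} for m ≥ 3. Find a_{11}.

-194247

The ordinary generating function has denominator 1 - 4z - z^2 + z^3.
Iterating the recurrence: a_0,…,a_{11} = 1, 4, -1, -1, -9, -36, -152, -635, -2656, -11107, -46449, -194247.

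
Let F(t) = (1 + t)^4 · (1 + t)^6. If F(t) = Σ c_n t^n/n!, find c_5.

30240

The EGF product rule gives c_5 = Σ_{k_1+k_2=5} C(5; k_1,k_2) · ∏ g_i(k_i), where (1+t)^4 gives the falling factorial (4)_k; (1+t)^6 gives the falling factorial (6)_k.
g_1(k) for k = 0…5: 1, 4, 12, 24, 24, 0.
g_2(k) for k = 0…5: 1, 6, 30, 120, 360, 720.
c_5 = Σ_k C(5,k)·g_1(k)·g_2(5−k) = 1·1·720 + 5·4·360 + 10·12·120 + 10·24·30 + 5·24·6 = 720 + 7200 + 14400 + 7200 + 720 = 30240.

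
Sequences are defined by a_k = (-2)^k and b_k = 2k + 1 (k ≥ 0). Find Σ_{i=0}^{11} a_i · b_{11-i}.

-447

The convolution is the t^11 coefficient of A(t)B(t).
Σ = 1·23 − 2·21 + 4·19 − 8·17 + 16·15 − 32·13 + 64·11 − 128·9 + 256·7 − 512·5 + 1024·3 − 2048·1 = -447.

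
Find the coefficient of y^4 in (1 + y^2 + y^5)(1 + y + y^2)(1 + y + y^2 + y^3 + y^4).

(1 + y^2 + y^5) has coefficients 1,0,1,0,0 for degrees 0…4.
(1 + y + y^2) has coefficients 1,1,1,0,0 for degrees 0…4.
Finally multiplying by (1 + y + y^2 + y^3 + y^4), the product of all factors after the first has coefficients 1,2,3,3,3 for degrees 0…4.
[y^4] = 1·3 + 1·3 = 6.

6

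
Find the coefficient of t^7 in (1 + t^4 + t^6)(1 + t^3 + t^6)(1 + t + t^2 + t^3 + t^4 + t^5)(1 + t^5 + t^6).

(1 + t^4 + t^6) has coefficients 1,0,0,0,1,0,1 for degrees 0…6.
(1 + t^3 + t^6) has coefficients 1,0,0,1,0,0,1,0 for degrees 0…7.
Multiplying by (1 + t + t^2 + t^3 + t^4 + t^5) gives running coefficients 1,1,1,2,2,2,2,2 for degrees 0…7.
Finally multiplying by (1 + t^5 + t^6), the product of all factors after the first has coefficients 1,1,1,2,2,3,4,4 for degrees 0…7.
[t^7] = 1·4 + 1·2 + 1·1 = 7.

7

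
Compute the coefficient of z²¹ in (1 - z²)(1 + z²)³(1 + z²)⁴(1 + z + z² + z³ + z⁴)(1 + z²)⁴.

-154

(1 - z²) has coefficients 1,0,-1 for degrees 0…2.
(1 + z²)³ has coefficients 1,0,3,0,3,0,1,0,0,0,0,0,0,0,0,0,0,0,0,0,0,0 for degrees 0…21.
Multiplying by (1 + z²)⁴ gives running coefficients 1,0,7,0,21,0,35,0,35,0,21,0,7,0,1,0,0,0,0,0,0,0 for degrees 0…21.
Multiplying by (1 + z + z² + z³ + z⁴) gives running coefficients 1,1,8,8,29,28,63,56,91,70,91,56,63,28,29,8,8,1,1,0,0,0 for degrees 0…21.
Finally multiplying by (1 + z²)⁴, the product of all factors after the first has coefficients 1,1,12,12,67,66,231,220,550,495,957,792,1254,924,1254,792,957,495,550,220,231,66 for degrees 0…21.
[z²¹] = 1·66 − 1·220 = -154.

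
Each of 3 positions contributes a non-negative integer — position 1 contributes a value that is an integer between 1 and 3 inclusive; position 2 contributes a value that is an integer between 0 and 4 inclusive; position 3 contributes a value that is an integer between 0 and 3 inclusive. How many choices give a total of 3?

The generating function for the choices is (q + q^2 + q^3)·(1 + q + q^2 + q^3 + q^4)·(1 + q + q^2 + q^3); the count is [q^3].
(q + q^2 + q^3) has coefficients 0,1,1,1 for degrees 0…3.
(1 + q + q^2 + q^3 + q^4) has coefficients 1,1,1,1 for degrees 0…3.
Finally multiplying by (1 + q + q^2 + q^3), the product of all factors after the first has coefficients 1,2,3,4 for degrees 0…3.
[q^3] = 1·3 + 1·2 + 1·1 = 6.

6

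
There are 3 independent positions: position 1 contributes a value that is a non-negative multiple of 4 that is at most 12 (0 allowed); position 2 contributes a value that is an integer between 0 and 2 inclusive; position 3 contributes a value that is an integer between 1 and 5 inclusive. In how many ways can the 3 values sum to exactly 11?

4

The generating function for the choices is (1 + t⁴ + t⁸ + t¹²)·(1 + t + t²)·(t + t² + t³ + t⁴ + t⁵); the count is [t¹¹].
(1 + t⁴ + t⁸ + t¹²) has coefficients 1,0,0,0,1,0,0,0,1,0,0,0 for degrees 0…11.
(1 + t + t²) has coefficients 1,1,1,0,0,0,0,0,0,0,0,0 for degrees 0…11.
Finally multiplying by (t + t² + t³ + t⁴ + t⁵), the product of all factors after the first has coefficients 0,1,2,3,3,3,2,1,0,0,0,0 for degrees 0…11.
[t¹¹] = 1·0 + 1·1 + 1·3 = 4.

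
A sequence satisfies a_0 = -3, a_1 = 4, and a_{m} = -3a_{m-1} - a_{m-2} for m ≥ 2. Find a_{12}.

The ordinary generating function has denominator 1 + 3t + t^2.
Iterating the recurrence: a_0,…,a_{12} = -3, 4, -9, 23, -60, 157, -411, 1076, -2817, 7375, -19308, 50549, -132339.

-132339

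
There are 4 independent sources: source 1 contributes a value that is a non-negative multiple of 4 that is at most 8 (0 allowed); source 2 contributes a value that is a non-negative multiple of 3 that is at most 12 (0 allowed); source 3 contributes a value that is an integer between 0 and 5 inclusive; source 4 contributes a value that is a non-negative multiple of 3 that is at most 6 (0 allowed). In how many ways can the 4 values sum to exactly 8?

9

The generating function for the choices is (1 + x^4 + x^8)·(1 + x^3 + x^6 + x^9 + x^12)·(1 + x + x^2 + x^3 + x^4 + x^5)·(1 + x^3 + x^6); the count is [x^8].
(1 + x^4 + x^8) has coefficients 1,0,0,0,1,0,0,0,1 for degrees 0…8.
(1 + x^3 + x^6 + x^9 + x^12) has coefficients 1,0,0,1,0,0,1,0,0 for degrees 0…8.
Multiplying by (1 + x + x^2 + x^3 + x^4 + x^5) gives running coefficients 1,1,1,2,2,2,2,2,2 for degrees 0…8.
Finally multiplying by (1 + x^3 + x^6), the product of all factors after the first has coefficients 1,1,1,3,3,3,5,5,5 for degrees 0…8.
[x^8] = 1·5 + 1·3 + 1·1 = 9.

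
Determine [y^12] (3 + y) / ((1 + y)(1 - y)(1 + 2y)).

Partial fractions give a closed form: a_n = (-1)·(-1)^n + (2/3)·1^n + (10/3)·(-2)^n.
At n = 12: a_12 = 13653.

13653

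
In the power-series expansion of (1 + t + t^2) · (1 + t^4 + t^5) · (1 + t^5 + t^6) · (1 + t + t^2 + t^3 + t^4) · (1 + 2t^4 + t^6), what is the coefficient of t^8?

23

(1 + t + t^2) has coefficients 1,1,1 for degrees 0…2.
(1 + t^4 + t^5) has coefficients 1,0,0,0,1,1,0,0,0 for degrees 0…8.
Multiplying by (1 + t^5 + t^6) gives running coefficients 1,0,0,0,1,2,1,0,0 for degrees 0…8.
Multiplying by (1 + t + t^2 + t^3 + t^4) gives running coefficients 1,1,1,1,2,3,4,4,4 for degrees 0…8.
Finally multiplying by (1 + 2t^4 + t^6), the product of all factors after the first has coefficients 1,1,1,1,4,5,7,7,9 for degrees 0…8.
[t^8] = 1·9 + 1·7 + 1·7 = 23.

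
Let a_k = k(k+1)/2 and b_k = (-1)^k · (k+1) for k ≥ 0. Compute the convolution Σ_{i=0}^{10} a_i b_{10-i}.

The convolution is the x^10 coefficient of A(x)B(x).
Σ = 0·11 + 1·(-10) + 3·9 + 6·(-8) + 10·7 + 15·(-6) + 21·5 + 28·(-4) + 36·3 + 45·(-2) + 55·1 = 15.

15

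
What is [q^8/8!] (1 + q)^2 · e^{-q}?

The EGF product rule gives c_8 = Σ_{k_1+k_2=8} C(8; k_1,k_2) · ∏ g_i(k_i), where (1+q)^2 gives the falling factorial (2)_k; e^{-q} gives (-1)^k.
g_1(k) for k = 0…8: 1, 2, 2, 0, 0, 0, 0, 0, 0.
g_2(k) for k = 0…8: 1, -1, 1, -1, 1, -1, 1, -1, 1.
c_8 = Σ_k C(8,k)·g_1(k)·g_2(8−k) = 1·1·1 + 8·2·(-1) + 28·2·1 = 1 − 16 + 56 = 41.

41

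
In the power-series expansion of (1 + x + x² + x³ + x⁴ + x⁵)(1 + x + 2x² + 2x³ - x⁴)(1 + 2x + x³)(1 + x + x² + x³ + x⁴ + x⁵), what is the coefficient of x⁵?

66

(1 + x + x² + x³ + x⁴ + x⁵) has coefficients 1,1,1,1,1,1 for degrees 0…5.
(1 + x + 2x² + 2x³ - x⁴) has coefficients 1,1,2,2,-1,0 for degrees 0…5.
Multiplying by (1 + 2x + x³) gives running coefficients 1,3,4,7,4,0 for degrees 0…5.
Finally multiplying by (1 + x + x² + x³ + x⁴ + x⁵), the product of all factors after the first has coefficients 1,4,8,15,19,19 for degrees 0…5.
[x⁵] = 1·19 + 1·19 + 1·15 + 1·8 + 1·4 + 1·1 = 66.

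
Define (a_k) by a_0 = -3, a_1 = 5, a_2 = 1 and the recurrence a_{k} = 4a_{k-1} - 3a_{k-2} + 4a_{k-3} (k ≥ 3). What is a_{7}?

-2719

The ordinary generating function has denominator 1 - 4x + 3x^2 - 4x^3.
Iterating the recurrence: a_0,…,a_{7} = -3, 5, 1, -23, -75, -227, -775, -2719.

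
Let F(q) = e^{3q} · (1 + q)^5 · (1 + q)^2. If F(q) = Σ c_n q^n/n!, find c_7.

The EGF product rule gives c_7 = Σ_{k_1+k_2+k_3=7} C(7; k_1,k_2,k_3) · ∏ g_i(k_i), where e^{3q} gives (3)^k; (1+q)^5 gives the falling factorial (5)_k; (1+q)^2 gives the falling factorial (2)_k.
g_1(k) for k = 0…7: 1, 3, 9, 27, 81, 243, 729, 2187.
g_2(k) for k = 0…7: 1, 5, 20, 60, 120, 120, 0, 0.
g_3(k) for k = 0…7: 1, 2, 2, 0, 0, 0, 0, 0.
First combine the last two factors: h(k) = Σ_j C(k,j)·g_2(j)·g_3(k−j) for k = 0…7: 1, 7, 42, 210, 840, 2520, 5040, 5040.
c_7 = Σ_k C(7,k)·g_1(k)·h(7−k) = 1·1·5040 + 7·3·5040 + 21·9·2520 + 35·27·840 + 35·81·210 + 21·243·42 + 7·729·7 + 1·2187·1 = 5040 + 105840 + 476280 + 793800 + 595350 + 214326 + 35721 + 2187 = 2228544.

2228544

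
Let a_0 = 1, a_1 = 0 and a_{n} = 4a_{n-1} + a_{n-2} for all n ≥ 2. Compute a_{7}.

The ordinary generating function has denominator 1 - 4q - q^2.
Iterating the recurrence: a_0,…,a_{7} = 1, 0, 1, 4, 17, 72, 305, 1292.

1292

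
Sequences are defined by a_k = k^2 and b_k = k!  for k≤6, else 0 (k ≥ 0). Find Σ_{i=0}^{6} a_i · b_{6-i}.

This is [x^6] in the product of the two ordinary generating functions.
Σ = 0·720 + 1·120 + 4·24 + 9·6 + 16·2 + 25·1 + 36·1 = 363.

363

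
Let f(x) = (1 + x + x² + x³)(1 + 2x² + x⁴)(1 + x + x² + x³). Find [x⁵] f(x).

12

(1 + x + x² + x³) has coefficients 1,1,1,1 for degrees 0…3.
(1 + 2x² + x⁴) has coefficients 1,0,2,0,1,0 for degrees 0…5.
Finally multiplying by (1 + x + x² + x³), the product of all factors after the first has coefficients 1,1,3,3,3,3 for degrees 0…5.
[x⁵] = 1·3 + 1·3 + 1·3 + 1·3 = 12.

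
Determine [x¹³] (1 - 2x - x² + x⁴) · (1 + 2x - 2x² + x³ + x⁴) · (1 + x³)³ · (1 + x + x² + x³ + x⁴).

2

(1 - 2x - x² + x⁴) has coefficients 1,-2,-1,0,1 for degrees 0…4.
(1 + 2x - 2x² + x³ + x⁴) has coefficients 1,2,-2,1,1,0,0,0,0,0,0,0,0,0 for degrees 0…13.
Multiplying by (1 + x³)³ gives running coefficients 1,2,-2,4,7,-6,6,9,-6,4,5,-2,1,1 for degrees 0…13.
Finally multiplying by (1 + x + x² + x³ + x⁴), the product of all factors after the first has coefficients 1,3,1,5,12,5,9,20,10,7,18,10,2,9 for degrees 0…13.
[x¹³] = 1·9 − 2·2 − 1·10 + 1·7 = 2.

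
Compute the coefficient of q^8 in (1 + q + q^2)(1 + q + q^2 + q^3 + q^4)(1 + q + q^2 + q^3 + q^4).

6

(1 + q + q^2) has coefficients 1,1,1 for degrees 0…2.
(1 + q + q^2 + q^3 + q^4) has coefficients 1,1,1,1,1,0,0,0,0 for degrees 0…8.
Finally multiplying by (1 + q + q^2 + q^3 + q^4), the product of all factors after the first has coefficients 1,2,3,4,5,4,3,2,1 for degrees 0…8.
[q^8] = 1·1 + 1·2 + 1·3 = 6.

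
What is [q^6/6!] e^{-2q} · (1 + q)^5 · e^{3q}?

4051

The EGF product rule gives c_6 = Σ_{k_1+k_2+k_3=6} C(6; k_1,k_2,k_3) · ∏ g_i(k_i), where e^{-2q} gives (-2)^k; (1+q)^5 gives the falling factorial (5)_k; e^{3q} gives (3)^k.
g_1(k) for k = 0…6: 1, -2, 4, -8, 16, -32, 64.
g_2(k) for k = 0…6: 1, 5, 20, 60, 120, 120, 0.
g_3(k) for k = 0…6: 1, 3, 9, 27, 81, 243, 729.
First combine the last two factors: h(k) = Σ_j C(k,j)·g_2(j)·g_3(k−j) for k = 0…6: 1, 8, 59, 402, 2541, 14988, 83079.
c_6 = Σ_k C(6,k)·g_1(k)·h(6−k) = 1·1·83079 + 6·(-2)·14988 + 15·4·2541 + 20·(-8)·402 + 15·16·59 + 6·(-32)·8 + 1·64·1 = 83079 − 179856 + 152460 − 64320 + 14160 − 1536 + 64 = 4051.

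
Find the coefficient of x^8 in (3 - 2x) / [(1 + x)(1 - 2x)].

The denominator gives the recurrence a_n = a_(n−1) + 2a_(n−2) for n ≥ 2; the numerator fixes a_0 = 3, a_1 = 1.
Iterating: 3, 1, 7, 9, 23, 41, 87, 169, 343, so a_8 = 343.

343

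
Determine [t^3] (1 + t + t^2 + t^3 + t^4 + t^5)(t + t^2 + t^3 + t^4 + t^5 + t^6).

3

(1 + t + t^2 + t^3 + t^4 + t^5) has coefficients 1,1,1,1 for degrees 0…3.
(t + t^2 + t^3 + t^4 + t^5 + t^6) has coefficients 0,1,1,1 for degrees 0…3.
[t^3] = 1·1 + 1·1 + 1·1 + 1·0 = 3.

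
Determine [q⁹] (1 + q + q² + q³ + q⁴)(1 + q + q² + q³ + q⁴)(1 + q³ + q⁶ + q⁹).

(1 + q + q² + q³ + q⁴) has coefficients 1,1,1,1,1 for degrees 0…4.
(1 + q + q² + q³ + q⁴) has coefficients 1,1,1,1,1,0,0,0,0,0 for degrees 0…9.
Finally multiplying by (1 + q³ + q⁶ + q⁹), the product of all factors after the first has coefficients 1,1,1,2,2,1,2,2,1,2 for degrees 0…9.
[q⁹] = 1·2 + 1·1 + 1·2 + 1·2 + 1·1 = 8.

8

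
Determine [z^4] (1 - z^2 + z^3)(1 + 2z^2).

(1 - z^2 + z^3) has coefficients 1,0,-1,1 for degrees 0…3.
(1 + 2z^2) has coefficients 1,0,2,0,0 for degrees 0…4.
[z^4] = 1·0 − 1·2 + 1·0 = -2.

-2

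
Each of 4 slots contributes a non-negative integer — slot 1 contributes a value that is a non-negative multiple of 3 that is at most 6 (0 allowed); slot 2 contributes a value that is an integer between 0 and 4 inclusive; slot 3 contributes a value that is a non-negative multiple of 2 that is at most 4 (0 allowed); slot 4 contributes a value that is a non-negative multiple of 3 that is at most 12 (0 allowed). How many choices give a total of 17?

13

The generating function for the choices is (1 + y³ + y⁶)·(1 + y + y² + y³ + y⁴)·(1 + y² + y⁴)·(1 + y³ + y⁶ + y⁹ + y¹²); the count is [y¹⁷].
(1 + y³ + y⁶) has coefficients 1,0,0,1,0,0,1 for degrees 0…6.
(1 + y + y² + y³ + y⁴) has coefficients 1,1,1,1,1,0,0,0,0,0,0,0,0,0,0,0,0,0 for degrees 0…17.
Multiplying by (1 + y² + y⁴) gives running coefficients 1,1,2,2,3,2,2,1,1,0,0,0,0,0,0,0,0,0 for degrees 0…17.
Finally multiplying by (1 + y³ + y⁶ + y⁹ + y¹²), the product of all factors after the first has coefficients 1,1,2,3,4,4,5,5,5,5,5,5,5,5,5,4,4,3 for degrees 0…17.
[y¹⁷] = 1·3 + 1·5 + 1·5 = 13.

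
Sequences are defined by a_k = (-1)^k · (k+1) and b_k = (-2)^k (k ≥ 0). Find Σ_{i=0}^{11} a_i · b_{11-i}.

-8178

Write out a_i and b_{11-i} for i = 0,…,11 and sum the products.
Σ = 1·(-2048) − 2·1024 + 3·(-512) − 4·256 + 5·(-128) − 6·64 + 7·(-32) − 8·16 + 9·(-8) − 10·4 + 11·(-2) − 12·1 = -8178.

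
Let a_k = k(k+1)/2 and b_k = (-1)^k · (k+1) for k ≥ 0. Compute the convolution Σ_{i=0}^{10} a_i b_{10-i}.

15

This is [x^10] in the product of the two ordinary generating functions.
Σ = 0·11 + 1·(-10) + 3·9 + 6·(-8) + 10·7 + 15·(-6) + 21·5 + 28·(-4) + 36·3 + 45·(-2) + 55·1 = 15.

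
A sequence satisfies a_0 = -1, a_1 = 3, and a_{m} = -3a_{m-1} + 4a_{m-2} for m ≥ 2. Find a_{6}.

-3277

The ordinary generating function has denominator 1 + 3q - 4q^2.
Iterating the recurrence: a_0,…,a_{6} = -1, 3, -13, 51, -205, 819, -3277.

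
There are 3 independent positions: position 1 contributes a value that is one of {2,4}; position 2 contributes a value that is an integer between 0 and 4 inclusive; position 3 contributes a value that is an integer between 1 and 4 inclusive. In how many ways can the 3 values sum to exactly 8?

The generating function for the choices is (y² + y⁴)·(1 + y + y² + y³ + y⁴)·(y + y² + y³ + y⁴); the count is [y⁸].
(y² + y⁴) has coefficients 0,0,1,0,1 for degrees 0…4.
(1 + y + y² + y³ + y⁴) has coefficients 1,1,1,1,1,0,0,0,0 for degrees 0…8.
Finally multiplying by (y + y² + y³ + y⁴), the product of all factors after the first has coefficients 0,1,2,3,4,4,3,2,1 for degrees 0…8.
[y⁸] = 1·3 + 1·4 = 7.

7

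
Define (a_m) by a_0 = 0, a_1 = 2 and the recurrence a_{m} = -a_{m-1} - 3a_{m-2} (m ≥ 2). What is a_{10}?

The ordinary generating function has denominator 1 + y + 3y^2.
Iterating the recurrence: a_0,…,a_{10} = 0, 2, -2, -4, 10, 2, -32, 26, 70, -148, -62.

-62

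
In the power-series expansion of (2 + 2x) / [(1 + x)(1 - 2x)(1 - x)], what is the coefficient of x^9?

2046

The denominator gives the recurrence a_n = 2a_(n−1) + a_(n−2) − 2a_(n−3) for n ≥ 3; the numerator fixes a_0 = 2, a_1 = 6, a_2 = 14.
Iterating: 2, 6, 14, 30, 62, 126, 254, 510, 1022, 2046, so a_9 = 2046.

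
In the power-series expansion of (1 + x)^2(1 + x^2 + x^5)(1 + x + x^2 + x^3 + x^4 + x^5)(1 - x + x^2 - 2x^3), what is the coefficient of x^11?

-10

(1 + x)^2 has coefficients 1,2,1 for degrees 0…2.
(1 + x^2 + x^5) has coefficients 1,0,1,0,0,1,0,0,0,0,0,0 for degrees 0…11.
Multiplying by (1 + x + x^2 + x^3 + x^4 + x^5) gives running coefficients 1,1,2,2,2,3,2,2,1,1,1,0 for degrees 0…11.
Finally multiplying by (1 - x + x^2 - 2x^3), the product of all factors after the first has coefficients 1,0,2,-1,0,-1,-3,-1,-5,-2,-3,-2 for degrees 0…11.
[x^11] = 1·(-2) + 2·(-3) + 1·(-2) = -10.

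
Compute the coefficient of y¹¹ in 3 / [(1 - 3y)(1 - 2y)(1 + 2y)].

949221

Partial fractions give a closed form: a_n = (27/5)·3^n + (-3)·2^n + (3/5)·(-2)^n.
At n = 11: a_11 = 949221.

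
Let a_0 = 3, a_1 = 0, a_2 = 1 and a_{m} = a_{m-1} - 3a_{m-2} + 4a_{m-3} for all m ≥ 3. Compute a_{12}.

-359

The ordinary generating function has denominator 1 - z + 3z^2 - 4z^3.
Iterating the recurrence: a_0,…,a_{12} = 3, 0, 1, 13, 10, -25, -3, 112, 21, -327, 58, 1123, -359.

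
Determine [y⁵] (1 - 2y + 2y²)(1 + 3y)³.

54

(1 - 2y + 2y²) has coefficients 1,-2,2 for degrees 0…2.
(1 + 3y)³ has coefficients 1,9,27,27,0,0 for degrees 0…5.
[y⁵] = 1·0 − 2·0 + 2·27 = 54.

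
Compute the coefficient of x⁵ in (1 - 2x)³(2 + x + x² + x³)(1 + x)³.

(1 - 2x)³ has coefficients 1,-6,12,-8 for degrees 0…3.
(2 + x + x² + x³) has coefficients 2,1,1,1,0,0 for degrees 0…5.
Finally multiplying by (1 + x)³, the product of all factors after the first has coefficients 2,7,10,9,7,4 for degrees 0…5.
[x⁵] = 1·4 − 6·7 + 12·9 − 8·10 = -10.

-10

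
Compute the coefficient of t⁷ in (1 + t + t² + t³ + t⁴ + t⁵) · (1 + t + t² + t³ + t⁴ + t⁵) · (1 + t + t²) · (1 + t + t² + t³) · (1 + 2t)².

(1 + t + t² + t³ + t⁴ + t⁵) has coefficients 1,1,1,1,1,1 for degrees 0…5.
(1 + t + t² + t³ + t⁴ + t⁵) has coefficients 1,1,1,1,1,1,0,0 for degrees 0…7.
Multiplying by (1 + t + t²) gives running coefficients 1,2,3,3,3,3,2,1 for degrees 0…7.
Multiplying by (1 + t + t² + t³) gives running coefficients 1,3,6,9,11,12,11,9 for degrees 0…7.
Finally multiplying by (1 + 2t)², the product of all factors after the first has coefficients 1,7,22,45,71,92,103,101 for degrees 0…7.
[t⁷] = 1·101 + 1·103 + 1·92 + 1·71 + 1·45 + 1·22 = 434.

434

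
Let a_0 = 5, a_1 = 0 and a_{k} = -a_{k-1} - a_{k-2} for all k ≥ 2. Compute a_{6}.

The ordinary generating function has denominator 1 + t + t^2.
Iterating the recurrence: a_0,…,a_{6} = 5, 0, -5, 5, 0, -5, 5.

5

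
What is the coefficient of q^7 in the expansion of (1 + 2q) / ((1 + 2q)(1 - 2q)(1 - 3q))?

6305

The denominator gives the recurrence a_n = 3a_(n−1) + 4a_(n−2) − 12a_(n−3) for n ≥ 3; the numerator fixes a_0 = 1, a_1 = 5, a_2 = 19.
Iterating: 1, 5, 19, 65, 211, 665, 2059, 6305, so a_7 = 6305.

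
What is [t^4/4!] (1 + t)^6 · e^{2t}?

The EGF product rule gives c_4 = Σ_{k_1+k_2=4} C(4; k_1,k_2) · ∏ g_i(k_i), where (1+t)^6 gives the falling factorial (6)_k; e^{2t} gives (2)^k.
g_1(k) for k = 0…4: 1, 6, 30, 120, 360.
g_2(k) for k = 0…4: 1, 2, 4, 8, 16.
c_4 = Σ_k C(4,k)·g_1(k)·g_2(4−k) = 1·1·16 + 4·6·8 + 6·30·4 + 4·120·2 + 1·360·1 = 16 + 192 + 720 + 960 + 360 = 2248.

2248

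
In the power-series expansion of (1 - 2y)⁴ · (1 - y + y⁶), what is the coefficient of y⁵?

(1 - 2y)⁴ has coefficients 1,-8,24,-32,16 for degrees 0…4.
(1 - y + y⁶) has coefficients 1,-1,0,0,0,0 for degrees 0…5.
[y⁵] = 1·0 − 8·0 + 24·0 − 32·0 + 16·(-1) = -16.

-16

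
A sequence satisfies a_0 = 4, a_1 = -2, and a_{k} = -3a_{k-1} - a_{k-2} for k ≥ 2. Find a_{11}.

-8362

The ordinary generating function has denominator 1 + 3z + z^2.
Iterating the recurrence: a_0,…,a_{11} = 4, -2, 2, -4, 10, -26, 68, -178, 466, -1220, 3194, -8362.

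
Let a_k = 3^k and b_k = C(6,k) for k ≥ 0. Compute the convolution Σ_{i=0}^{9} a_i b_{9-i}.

The convolution is the t^9 coefficient of A(t)B(t).
Σ = 1·0 + 3·0 + 9·0 + 27·1 + 81·6 + 243·15 + 729·20 + 2187·15 + 6561·6 + 19683·1 = 110592.

110592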